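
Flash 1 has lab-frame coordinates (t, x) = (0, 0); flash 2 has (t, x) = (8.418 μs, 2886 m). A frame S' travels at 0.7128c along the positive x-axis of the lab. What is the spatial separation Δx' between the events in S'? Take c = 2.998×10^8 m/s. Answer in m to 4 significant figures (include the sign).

γ = 1/√(1 − 0.7128²) = 1.42579
Δx' = γ(Δx − vΔt) = 1.42579 × (2886 m − 0.7128×(2.998×10^8 m/s)×8.418×10^-6 s)
= 1.42579 × (1087.09 m) = 1550 m

Δx' ≈ 1550 m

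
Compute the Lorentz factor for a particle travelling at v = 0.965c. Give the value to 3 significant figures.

γ = 1/√(1 − β²) = 1/√(1 − 0.965²) = 1/√(0.068775) = 3.81

γ ≈ 3.81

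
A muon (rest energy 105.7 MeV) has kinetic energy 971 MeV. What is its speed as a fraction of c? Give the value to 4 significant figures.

γ = 1 + K/(m₀c²) = 1 + 971/105.7 = 10.1864
β = √(1 − 1/γ²) = 0.9952

β ≈ 0.9952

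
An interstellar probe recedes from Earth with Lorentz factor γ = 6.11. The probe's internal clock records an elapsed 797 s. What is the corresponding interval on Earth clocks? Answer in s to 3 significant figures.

γ = 6.11 (given)
Time dilation: Δt = γτ₀ = 6.11 × 797 s = 4870 s

Δt ≈ 4870 s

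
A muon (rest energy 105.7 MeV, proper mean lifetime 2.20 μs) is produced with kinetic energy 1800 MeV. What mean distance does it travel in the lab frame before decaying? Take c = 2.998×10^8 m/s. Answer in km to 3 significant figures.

γ = 1 + K/(m₀c²) = 1 + 1800/105.7 = 18.029
β = √(1 − 1/γ²) = 0.99846
Dilated lifetime: γτ₀ = 18.029 × 2.20 μs = 39.665 μs
d = βc·γτ₀ = 0.99846 × (2.998×10^8 m/s) × 3.9665×10^-5 s = 11.9 km

d ≈ 11.9 km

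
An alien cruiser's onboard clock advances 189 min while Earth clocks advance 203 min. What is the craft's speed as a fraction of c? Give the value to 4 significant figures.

β ≈ 0.3649

γ = Δt/τ₀ = 203/189 = 1.07407
β = √(1 − 1/γ²) = √(1 − 1/1.07407²) = 0.3649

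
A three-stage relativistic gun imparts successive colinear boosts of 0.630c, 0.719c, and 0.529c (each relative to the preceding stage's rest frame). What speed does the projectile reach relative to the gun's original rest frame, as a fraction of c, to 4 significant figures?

Compose boost 2: (0.719 + 0.630)/(1 + 0.719×0.630) = 1.349/1.45297 = 0.928443
Compose boost 3: (0.529 + 0.928443)/(1 + 0.529×0.928443) = 1.45744/1.49115 = 0.9774

u ≈ 0.9774c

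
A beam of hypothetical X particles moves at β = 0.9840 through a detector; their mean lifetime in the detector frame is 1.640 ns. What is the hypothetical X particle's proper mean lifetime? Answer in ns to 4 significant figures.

γ = 1/√(1 − 0.9840²) = 5.61267
Proper time: τ₀ = Δt/γ = 1.640/5.61267 = 0.2922 ns

τ₀ ≈ 0.2922 ns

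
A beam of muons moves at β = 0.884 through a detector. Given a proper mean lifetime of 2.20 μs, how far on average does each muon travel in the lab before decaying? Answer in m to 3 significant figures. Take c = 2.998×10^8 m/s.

d ≈ 1250 m

γ = 1/√(1 − 0.884²) = 2.1391
Dilated lifetime: Δt = γτ₀ = 2.1391 × 2.20 μs = 4.7060 μs
d = vΔt = 0.884c × 4.7060 μs = 2.6502×10^8 m/s × 4.7060×10^-6 s = 1250 m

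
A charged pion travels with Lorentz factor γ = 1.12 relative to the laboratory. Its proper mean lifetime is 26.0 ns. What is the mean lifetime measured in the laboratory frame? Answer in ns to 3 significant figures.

Δt ≈ 29.1 ns

γ = 1.12 (given)
Time dilation: Δt = γτ₀ = 1.12 × 26.0 ns = 29.1 ns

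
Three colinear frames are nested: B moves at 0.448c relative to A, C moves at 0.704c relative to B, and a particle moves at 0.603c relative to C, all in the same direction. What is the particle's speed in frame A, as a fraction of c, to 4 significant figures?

Compose boost 2: (0.704 + 0.448)/(1 + 0.704×0.448) = 1.152/1.31539 = 0.875785
Compose boost 3: (0.603 + 0.875785)/(1 + 0.603×0.875785) = 1.47878/1.52810 = 0.9677

u ≈ 0.9677c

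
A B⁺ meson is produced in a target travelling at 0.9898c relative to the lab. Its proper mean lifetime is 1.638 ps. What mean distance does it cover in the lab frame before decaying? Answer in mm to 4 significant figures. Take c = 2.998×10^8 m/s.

d ≈ 3.412 mm

γ = 1/√(1 − 0.9898²) = 7.01932
Dilated lifetime: Δt = γτ₀ = 7.01932 × 1.638 ps = 11.4977 ps
d = vΔt = 0.9898c × 11.4977 ps = 2.96742×10^8 m/s × 1.14977×10^-11 s = 3.412 mm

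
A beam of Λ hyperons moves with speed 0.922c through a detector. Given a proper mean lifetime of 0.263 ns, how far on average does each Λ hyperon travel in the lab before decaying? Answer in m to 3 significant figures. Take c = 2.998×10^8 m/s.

d ≈ 0.188 m

γ = 1/√(1 − 0.922²) = 2.5827
Dilated lifetime: Δt = γτ₀ = 2.5827 × 0.263 ns = 0.67925 ns
d = vΔt = 0.922c × 0.67925 ns = 2.7642×10^8 m/s × 6.7925×10^-10 s = 0.188 m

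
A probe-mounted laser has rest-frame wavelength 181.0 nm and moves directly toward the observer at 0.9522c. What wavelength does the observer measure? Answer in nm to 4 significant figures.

Relativistic Doppler: λ_obs = λ_src √((1−β)/(1+β))
= 181.0 × √(0.0478000/1.95220) = 181.0 × 0.156477 = 28.32 nm

λ_obs ≈ 28.32 nm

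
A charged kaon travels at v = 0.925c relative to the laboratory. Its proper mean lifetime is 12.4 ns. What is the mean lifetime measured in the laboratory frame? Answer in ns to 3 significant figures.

Δt ≈ 32.6 ns

γ = 1/√(1 − 0.925²) = 2.6318
Time dilation: Δt = γτ₀ = 2.6318 × 12.4 ns = 32.6 ns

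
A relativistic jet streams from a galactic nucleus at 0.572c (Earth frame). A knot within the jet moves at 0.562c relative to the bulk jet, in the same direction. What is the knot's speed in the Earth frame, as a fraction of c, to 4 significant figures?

Relativistic velocity addition: u = (u' + v)/(1 + u'v/c²)
= (0.562 + 0.572)/(1 + 0.562×0.572) = 1.134/1.32146 = 0.8581

u ≈ 0.8581c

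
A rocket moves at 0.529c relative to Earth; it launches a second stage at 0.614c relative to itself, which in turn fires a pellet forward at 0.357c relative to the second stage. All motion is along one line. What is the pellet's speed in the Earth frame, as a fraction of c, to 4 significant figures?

Compose boost 2: (0.614 + 0.529)/(1 + 0.614×0.529) = 1.143/1.32481 = 0.862768
Compose boost 3: (0.357 + 0.862768)/(1 + 0.357×0.862768) = 1.21977/1.30801 = 0.9325

u ≈ 0.9325c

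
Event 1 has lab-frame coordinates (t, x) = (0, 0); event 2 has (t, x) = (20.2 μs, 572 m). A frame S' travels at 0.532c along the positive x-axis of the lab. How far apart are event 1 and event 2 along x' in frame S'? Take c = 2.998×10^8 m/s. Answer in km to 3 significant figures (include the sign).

γ = 1/√(1 − 0.532²) = 1.1810
Δx' = γ(Δx − vΔt) = 1.1810 × (572 m − 0.532×(2.998×10^8 m/s)×20.2×10^-6 s)
= 1.1810 × (-2649.8 m) = -3.13 km

Δx' ≈ -3.13 km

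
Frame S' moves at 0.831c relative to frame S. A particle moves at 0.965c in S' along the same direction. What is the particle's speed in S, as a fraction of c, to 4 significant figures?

Relativistic velocity addition: u = (u' + v)/(1 + u'v/c²)
= (0.965 + 0.831)/(1 + 0.965×0.831) = 1.796/1.80191 = 0.9967

u ≈ 0.9967c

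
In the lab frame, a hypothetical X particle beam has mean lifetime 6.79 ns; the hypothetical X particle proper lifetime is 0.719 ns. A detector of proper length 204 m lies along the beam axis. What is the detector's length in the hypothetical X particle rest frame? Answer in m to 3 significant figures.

L ≈ 21.6 m

Time dilation ⇒ γ = Δt/τ₀ = 6.79/0.719 = 9.4437
Length contraction: L = L₀/γ = 204/9.4437 = 21.6 m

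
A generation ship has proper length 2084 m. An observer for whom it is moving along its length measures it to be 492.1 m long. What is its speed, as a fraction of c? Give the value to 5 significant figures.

γ = L₀/L = 2084/492.1 = 4.234912
β = √(1 − 1/γ²) = 0.97172

β ≈ 0.97172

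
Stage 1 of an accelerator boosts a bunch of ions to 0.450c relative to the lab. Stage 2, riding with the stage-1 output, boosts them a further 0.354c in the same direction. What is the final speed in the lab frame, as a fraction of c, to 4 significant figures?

u ≈ 0.6935c

Compose boost 2: (0.354 + 0.450)/(1 + 0.354×0.450) = 0.8040/1.15930 = 0.6935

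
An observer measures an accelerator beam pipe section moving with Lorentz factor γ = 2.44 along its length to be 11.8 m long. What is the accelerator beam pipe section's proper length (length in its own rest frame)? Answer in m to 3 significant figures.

γ = 2.44 (given)
L₀ = γL = 2.44 × 11.8 = 28.8 m

L₀ ≈ 28.8 m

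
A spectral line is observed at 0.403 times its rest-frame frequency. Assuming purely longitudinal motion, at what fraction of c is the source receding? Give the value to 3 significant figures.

β ≈ 0.721

f_obs/f_src = √((1−β)/(1+β)) = 0.403  ⇒  (1−β)/(1+β) = 0.16241
β = |1 − D²|/(1 + D²) = |1 − 0.16241|/(1 + 0.16241) = 0.721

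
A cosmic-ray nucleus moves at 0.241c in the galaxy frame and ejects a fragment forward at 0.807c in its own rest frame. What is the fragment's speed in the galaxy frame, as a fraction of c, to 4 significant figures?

u ≈ 0.8774c

Compose boost 2: (0.807 + 0.241)/(1 + 0.807×0.241) = 1.048/1.19449 = 0.8774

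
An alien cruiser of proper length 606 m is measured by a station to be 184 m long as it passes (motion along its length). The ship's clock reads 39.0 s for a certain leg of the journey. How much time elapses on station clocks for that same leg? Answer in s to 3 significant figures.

Length contraction ⇒ γ = L₀/L = 606/184 = 3.2935
Time dilation: Δt = γτ₀ = 3.2935 × 39.0 s = 128 s

Δt ≈ 128 s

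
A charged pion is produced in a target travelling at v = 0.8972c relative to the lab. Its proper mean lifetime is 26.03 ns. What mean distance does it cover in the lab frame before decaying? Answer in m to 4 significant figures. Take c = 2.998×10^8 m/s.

γ = 1/√(1 − 0.8972²) = 2.26437
Dilated lifetime: Δt = γτ₀ = 2.26437 × 26.03 ns = 58.9415 ns
d = vΔt = 0.8972c × 58.9415 ns = 2.68981×10^8 m/s × 5.89415×10^-8 s = 15.85 m

d ≈ 15.85 m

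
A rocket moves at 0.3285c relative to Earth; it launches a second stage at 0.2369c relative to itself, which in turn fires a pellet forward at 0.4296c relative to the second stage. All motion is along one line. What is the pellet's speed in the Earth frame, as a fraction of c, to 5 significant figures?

u ≈ 0.77869c

Compose boost 2: (0.2369 + 0.3285)/(1 + 0.2369×0.3285) = 0.56540/1.077822 = 0.5245766
Compose boost 3: (0.4296 + 0.5245766)/(1 + 0.4296×0.5245766) = 0.9541766/1.225358 = 0.77869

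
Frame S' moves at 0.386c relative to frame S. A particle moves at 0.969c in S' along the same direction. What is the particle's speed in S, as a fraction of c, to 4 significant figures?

u ≈ 0.9861c

Relativistic velocity addition: u = (u' + v)/(1 + u'v/c²)
= (0.969 + 0.386)/(1 + 0.969×0.386) = 1.355/1.37403 = 0.9861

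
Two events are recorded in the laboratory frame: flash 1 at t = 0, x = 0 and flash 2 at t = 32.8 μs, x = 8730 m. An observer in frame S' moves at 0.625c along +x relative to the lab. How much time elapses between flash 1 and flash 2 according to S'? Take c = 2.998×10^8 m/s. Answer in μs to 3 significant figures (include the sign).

γ = 1/√(1 − 0.625²) = 1.2810
Δt' = γ(Δt − vΔx/c²) = 1.2810 × (32.8 μs − 0.625×8730 m / (2.998×10^8 m/s))
= 1.2810 × (14.600 μs) = 18.7 μs

Δt' ≈ 18.7 μs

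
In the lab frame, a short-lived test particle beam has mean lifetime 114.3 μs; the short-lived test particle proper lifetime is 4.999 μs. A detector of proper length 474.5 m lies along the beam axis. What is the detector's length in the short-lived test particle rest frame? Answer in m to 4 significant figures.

Time dilation ⇒ γ = Δt/τ₀ = 114.3/4.999 = 22.8646
Length contraction: L = L₀/γ = 474.5/22.8646 = 20.75 m

L ≈ 20.75 m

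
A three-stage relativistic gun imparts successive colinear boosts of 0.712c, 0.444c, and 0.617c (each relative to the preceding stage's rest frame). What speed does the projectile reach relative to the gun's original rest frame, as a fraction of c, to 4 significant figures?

Compose boost 2: (0.444 + 0.712)/(1 + 0.444×0.712) = 1.156/1.31613 = 0.878334
Compose boost 3: (0.617 + 0.878334)/(1 + 0.617×0.878334) = 1.49533/1.54193 = 0.9698

u ≈ 0.9698c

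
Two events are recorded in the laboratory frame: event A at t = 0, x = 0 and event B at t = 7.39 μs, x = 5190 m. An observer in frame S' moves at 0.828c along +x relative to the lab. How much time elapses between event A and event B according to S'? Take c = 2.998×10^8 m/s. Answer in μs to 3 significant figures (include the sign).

γ = 1/√(1 − 0.828²) = 1.7834
Δt' = γ(Δt − vΔx/c²) = 1.7834 × (7.39 μs − 0.828×5190 m / (2.998×10^8 m/s))
= 1.7834 × (-6.9440 μs) = -12.4 μs

Δt' ≈ -12.4 μs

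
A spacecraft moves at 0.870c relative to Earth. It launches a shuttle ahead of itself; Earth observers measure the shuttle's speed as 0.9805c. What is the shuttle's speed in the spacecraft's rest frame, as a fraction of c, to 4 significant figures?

Inverse velocity addition: u' = (u − v)/(1 − uv/c²)
= (0.9805 − 0.870)/(1 − 0.9805×0.870) = 0.1105/0.146965 = 0.7519

u' ≈ 0.7519c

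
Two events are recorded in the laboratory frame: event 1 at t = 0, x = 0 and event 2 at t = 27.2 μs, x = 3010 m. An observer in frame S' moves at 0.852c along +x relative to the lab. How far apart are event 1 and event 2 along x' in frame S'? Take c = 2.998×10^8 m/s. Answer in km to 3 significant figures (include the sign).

γ = 1/√(1 − 0.852²) = 1.9101
Δx' = γ(Δx − vΔt) = 1.9101 × (3010 m − 0.852×(2.998×10^8 m/s)×27.2×10^-6 s)
= 1.9101 × (-3937.7 m) = -7.52 km

Δx' ≈ -7.52 km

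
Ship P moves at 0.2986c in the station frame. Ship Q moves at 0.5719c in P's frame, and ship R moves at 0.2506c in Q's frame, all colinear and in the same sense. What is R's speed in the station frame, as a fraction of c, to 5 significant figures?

Compose boost 2: (0.5719 + 0.2986)/(1 + 0.5719×0.2986) = 0.87050/1.170769 = 0.7435282
Compose boost 3: (0.2506 + 0.7435282)/(1 + 0.2506×0.7435282) = 0.9941282/1.186328 = 0.83799

u ≈ 0.83799c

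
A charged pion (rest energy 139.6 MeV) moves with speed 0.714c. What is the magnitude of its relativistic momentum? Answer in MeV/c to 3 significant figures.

γ = 1/√(1 − 0.714²) = 1.4283
p = γβm₀c = 1.4283 × 0.714 × 139.6 MeV/c = 142 MeV/c

p ≈ 142 MeV/c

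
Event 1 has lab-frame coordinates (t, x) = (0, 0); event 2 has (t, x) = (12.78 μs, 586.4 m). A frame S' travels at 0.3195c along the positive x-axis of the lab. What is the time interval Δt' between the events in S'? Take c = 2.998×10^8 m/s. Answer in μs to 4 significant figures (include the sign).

Δt' ≈ 12.83 μs

γ = 1/√(1 − 0.3195²) = 1.05531
Δt' = γ(Δt − vΔx/c²) = 1.05531 × (12.78 μs − 0.3195×586.4 m / (2.998×10^8 m/s))
= 1.05531 × (12.1551 μs) = 12.83 μs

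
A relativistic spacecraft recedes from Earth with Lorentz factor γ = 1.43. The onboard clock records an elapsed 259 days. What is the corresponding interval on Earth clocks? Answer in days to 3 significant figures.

Δt ≈ 370 days

γ = 1.43 (given)
Time dilation: Δt = γτ₀ = 1.43 × 259 days = 370 days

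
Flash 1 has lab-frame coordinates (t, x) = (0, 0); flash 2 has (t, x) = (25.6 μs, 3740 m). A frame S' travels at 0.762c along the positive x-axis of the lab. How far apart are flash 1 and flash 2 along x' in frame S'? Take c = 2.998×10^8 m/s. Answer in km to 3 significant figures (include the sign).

γ = 1/√(1 − 0.762²) = 1.5442
Δx' = γ(Δx − vΔt) = 1.5442 × (3740 m − 0.762×(2.998×10^8 m/s)×25.6×10^-6 s)
= 1.5442 × (-2108.3 m) = -3.26 km

Δx' ≈ -3.26 km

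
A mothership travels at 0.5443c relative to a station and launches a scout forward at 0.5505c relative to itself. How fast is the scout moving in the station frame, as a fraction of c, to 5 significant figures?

Compose boost 2: (0.5505 + 0.5443)/(1 + 0.5505×0.5443) = 1.0948/1.299637 = 0.84239

u ≈ 0.84239c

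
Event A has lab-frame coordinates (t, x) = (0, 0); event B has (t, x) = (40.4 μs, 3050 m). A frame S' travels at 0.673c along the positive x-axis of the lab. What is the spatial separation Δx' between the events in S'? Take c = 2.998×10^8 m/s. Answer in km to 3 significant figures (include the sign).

γ = 1/√(1 − 0.673²) = 1.3520
Δx' = γ(Δx − vΔt) = 1.3520 × (3050 m − 0.673×(2.998×10^8 m/s)×40.4×10^-6 s)
= 1.3520 × (-5101.3 m) = -6.90 km

Δx' ≈ -6.90 km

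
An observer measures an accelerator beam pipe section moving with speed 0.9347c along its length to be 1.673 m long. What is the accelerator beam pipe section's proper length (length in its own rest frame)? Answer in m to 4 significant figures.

γ = 1/√(1 − 0.9347²) = 2.81343
L₀ = γL = 2.81343 × 1.673 = 4.707 m

L₀ ≈ 4.707 m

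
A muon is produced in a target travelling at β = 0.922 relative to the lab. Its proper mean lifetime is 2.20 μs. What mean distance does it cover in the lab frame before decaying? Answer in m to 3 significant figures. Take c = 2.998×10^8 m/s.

γ = 1/√(1 − 0.922²) = 2.5827
Dilated lifetime: Δt = γτ₀ = 2.5827 × 2.20 μs = 5.6820 μs
d = vΔt = 0.922c × 5.6820 μs = 2.7642×10^8 m/s × 5.6820×10^-6 s = 1570 m

d ≈ 1570 m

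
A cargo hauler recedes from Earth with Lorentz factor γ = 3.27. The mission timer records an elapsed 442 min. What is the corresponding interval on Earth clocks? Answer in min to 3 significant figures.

Δt ≈ 1450 min

γ = 3.27 (given)
Time dilation: Δt = γτ₀ = 3.27 × 442 min = 1450 min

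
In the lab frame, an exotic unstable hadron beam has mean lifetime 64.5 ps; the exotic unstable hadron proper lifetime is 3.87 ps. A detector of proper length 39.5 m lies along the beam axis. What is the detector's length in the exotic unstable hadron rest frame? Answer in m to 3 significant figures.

L ≈ 2.37 m

Time dilation ⇒ γ = Δt/τ₀ = 64.5/3.87 = 16.667
Length contraction: L = L₀/γ = 39.5/16.667 = 2.37 m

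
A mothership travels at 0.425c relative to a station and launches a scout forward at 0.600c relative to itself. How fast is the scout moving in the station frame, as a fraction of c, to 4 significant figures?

Compose boost 2: (0.600 + 0.425)/(1 + 0.600×0.425) = 1.025/1.25500 = 0.8167

u ≈ 0.8167c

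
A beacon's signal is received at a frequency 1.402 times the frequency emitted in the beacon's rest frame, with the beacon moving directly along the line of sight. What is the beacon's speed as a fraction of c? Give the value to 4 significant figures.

β ≈ 0.3256

f_obs/f_src = √((1+β)/(1−β)) = 1.402  ⇒  (1+β)/(1−β) = 1.96560
β = |1 − D²|/(1 + D²) = |1 − 1.96560|/(1 + 1.96560) = 0.3256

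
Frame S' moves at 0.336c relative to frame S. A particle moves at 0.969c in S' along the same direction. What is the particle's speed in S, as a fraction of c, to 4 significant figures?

Relativistic velocity addition: u = (u' + v)/(1 + u'v/c²)
= (0.969 + 0.336)/(1 + 0.969×0.336) = 1.305/1.32558 = 0.9845

u ≈ 0.9845c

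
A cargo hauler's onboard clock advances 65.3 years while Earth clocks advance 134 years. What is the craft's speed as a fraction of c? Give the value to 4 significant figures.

γ = Δt/τ₀ = 134/65.3 = 2.05207
β = √(1 − 1/γ²) = √(1 − 1/2.05207²) = 0.8732

β ≈ 0.8732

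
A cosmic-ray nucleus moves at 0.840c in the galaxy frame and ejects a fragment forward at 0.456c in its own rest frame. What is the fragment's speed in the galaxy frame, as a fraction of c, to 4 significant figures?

u ≈ 0.9371c

Compose boost 2: (0.456 + 0.840)/(1 + 0.456×0.840) = 1.296/1.38304 = 0.9371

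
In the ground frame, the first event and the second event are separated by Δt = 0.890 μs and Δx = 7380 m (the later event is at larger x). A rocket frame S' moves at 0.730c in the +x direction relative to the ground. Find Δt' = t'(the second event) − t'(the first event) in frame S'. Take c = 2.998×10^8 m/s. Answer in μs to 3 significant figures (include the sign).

Δt' ≈ -25.0 μs

γ = 1/√(1 − 0.730²) = 1.4632
Δt' = γ(Δt − vΔx/c²) = 1.4632 × (0.890 μs − 0.730×7380 m / (2.998×10^8 m/s))
= 1.4632 × (-17.080 μs) = -25.0 μs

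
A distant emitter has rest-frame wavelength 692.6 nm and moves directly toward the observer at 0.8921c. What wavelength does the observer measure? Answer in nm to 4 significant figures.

Relativistic Doppler: λ_obs = λ_src √((1−β)/(1+β))
= 692.6 × √(0.107900/1.89210) = 692.6 × 0.238802 = 165.4 nm

λ_obs ≈ 165.4 nm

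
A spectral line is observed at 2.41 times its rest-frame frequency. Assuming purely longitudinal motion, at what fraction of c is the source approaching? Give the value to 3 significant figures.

f_obs/f_src = √((1+β)/(1−β)) = 2.41  ⇒  (1+β)/(1−β) = 5.8081
β = |1 − D²|/(1 + D²) = |1 − 5.8081|/(1 + 5.8081) = 0.706

β ≈ 0.706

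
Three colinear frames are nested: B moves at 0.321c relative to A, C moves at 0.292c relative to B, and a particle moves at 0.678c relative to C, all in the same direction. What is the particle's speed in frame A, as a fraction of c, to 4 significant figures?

Compose boost 2: (0.292 + 0.321)/(1 + 0.292×0.321) = 0.6130/1.09373 = 0.560466
Compose boost 3: (0.678 + 0.560466)/(1 + 0.678×0.560466) = 1.23847/1.38000 = 0.8974

u ≈ 0.8974c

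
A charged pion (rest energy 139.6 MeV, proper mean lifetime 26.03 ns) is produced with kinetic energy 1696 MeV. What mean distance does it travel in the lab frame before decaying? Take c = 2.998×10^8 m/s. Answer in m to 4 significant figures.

γ = 1 + K/(m₀c²) = 1 + 1696/139.6 = 13.1490
β = √(1 − 1/γ²) = 0.997104
Dilated lifetime: γτ₀ = 13.1490 × 26.03 ns = 342.268 ns
d = βc·γτ₀ = 0.997104 × (2.998×10^8 m/s) × 3.42268×10^-7 s = 102.3 m

d ≈ 102.3 m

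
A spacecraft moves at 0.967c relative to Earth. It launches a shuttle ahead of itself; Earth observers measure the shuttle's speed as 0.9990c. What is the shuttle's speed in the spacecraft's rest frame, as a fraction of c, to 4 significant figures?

Inverse velocity addition: u' = (u − v)/(1 − uv/c²)
= (0.9990 − 0.967)/(1 − 0.9990×0.967) = 0.03200/0.0339670 = 0.9421

u' ≈ 0.9421c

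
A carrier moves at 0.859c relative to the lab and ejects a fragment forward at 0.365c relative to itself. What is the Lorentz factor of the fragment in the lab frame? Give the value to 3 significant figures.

γ ≈ 2.76

u_lab = (0.365 + 0.859)/(1 + 0.365×0.859) = 1.224/1.31353 = 0.931837
γ = 1/√(1 − 0.931837²) = 2.76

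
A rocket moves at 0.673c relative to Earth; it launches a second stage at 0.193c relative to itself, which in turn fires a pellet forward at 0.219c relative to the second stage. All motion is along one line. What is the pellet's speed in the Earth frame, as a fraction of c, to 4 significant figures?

Compose boost 2: (0.193 + 0.673)/(1 + 0.193×0.673) = 0.8660/1.12989 = 0.766447
Compose boost 3: (0.219 + 0.766447)/(1 + 0.219×0.766447) = 0.985447/1.16785 = 0.8438

u ≈ 0.8438c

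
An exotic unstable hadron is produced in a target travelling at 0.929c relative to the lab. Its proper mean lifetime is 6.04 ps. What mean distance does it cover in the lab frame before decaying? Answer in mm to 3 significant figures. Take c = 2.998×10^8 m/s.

d ≈ 4.55 mm

γ = 1/√(1 − 0.929²) = 2.7021
Dilated lifetime: Δt = γτ₀ = 2.7021 × 6.04 ps = 16.321 ps
d = vΔt = 0.929c × 16.321 ps = 2.7851×10^8 m/s × 1.6321×10^-11 s = 4.55 mm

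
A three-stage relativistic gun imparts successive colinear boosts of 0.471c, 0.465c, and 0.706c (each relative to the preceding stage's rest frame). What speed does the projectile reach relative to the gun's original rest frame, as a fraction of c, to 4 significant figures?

u ≈ 0.9557c

Compose boost 2: (0.465 + 0.471)/(1 + 0.465×0.471) = 0.9360/1.21901 = 0.767833
Compose boost 3: (0.706 + 0.767833)/(1 + 0.706×0.767833) = 1.47383/1.54209 = 0.9557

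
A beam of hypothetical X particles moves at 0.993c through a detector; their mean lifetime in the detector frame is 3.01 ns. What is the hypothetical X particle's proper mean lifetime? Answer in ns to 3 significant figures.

γ = 1/√(1 − 0.993²) = 8.4664
Proper time: τ₀ = Δt/γ = 3.01/8.4664 = 0.356 ns

τ₀ ≈ 0.356 ns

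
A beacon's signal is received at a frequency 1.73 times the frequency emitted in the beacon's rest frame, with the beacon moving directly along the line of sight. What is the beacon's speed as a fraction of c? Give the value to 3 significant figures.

f_obs/f_src = √((1+β)/(1−β)) = 1.73  ⇒  (1+β)/(1−β) = 2.9929
β = |1 − D²|/(1 + D²) = |1 − 2.9929|/(1 + 2.9929) = 0.499

β ≈ 0.499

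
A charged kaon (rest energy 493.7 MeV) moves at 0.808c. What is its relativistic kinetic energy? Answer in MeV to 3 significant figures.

γ = 1/√(1 − 0.808²) = 1.6973
K = (γ − 1)m₀c² = (1.6973 − 1) × 493.7 MeV = 0.69727 × 493.7 MeV = 344 MeV

K ≈ 344 MeV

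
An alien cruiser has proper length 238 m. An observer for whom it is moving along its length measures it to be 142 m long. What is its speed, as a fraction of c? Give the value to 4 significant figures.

β ≈ 0.8025

γ = L₀/L = 238/142 = 1.67606
β = √(1 − 1/γ²) = 0.8025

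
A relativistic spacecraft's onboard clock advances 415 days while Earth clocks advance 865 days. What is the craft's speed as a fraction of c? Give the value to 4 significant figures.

β ≈ 0.8774

γ = Δt/τ₀ = 865/415 = 2.08434
β = √(1 − 1/γ²) = √(1 − 1/2.08434²) = 0.8774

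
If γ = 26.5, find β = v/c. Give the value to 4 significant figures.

β ≈ 0.9993

β = √(1 − 1/γ²) = √(1 − 1/26.5²) = √(0.998576) = 0.9993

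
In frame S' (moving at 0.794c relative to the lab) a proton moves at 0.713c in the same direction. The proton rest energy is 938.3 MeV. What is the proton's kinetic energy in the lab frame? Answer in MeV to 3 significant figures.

u_lab = (0.713 + 0.794)/(1 + 0.713×0.794) = 0.962249
γ = 1/√(1 − 0.962249²) = 3.6742
K = (γ − 1)m₀c² = (3.6742 − 1) × 938.3 = 2.6742 × 938.3 = 2510 MeV

K ≈ 2510 MeV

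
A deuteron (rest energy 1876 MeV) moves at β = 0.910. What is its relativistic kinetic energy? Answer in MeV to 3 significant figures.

K ≈ 2650 MeV

γ = 1/√(1 − 0.910²) = 2.4119
K = (γ − 1)m₀c² = (2.4119 − 1) × 1876 MeV = 1.4119 × 1876 MeV = 2650 MeV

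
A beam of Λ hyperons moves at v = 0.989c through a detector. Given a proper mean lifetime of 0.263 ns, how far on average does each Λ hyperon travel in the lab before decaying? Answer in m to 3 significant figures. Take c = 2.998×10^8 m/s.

γ = 1/√(1 − 0.989²) = 6.7606
Dilated lifetime: Δt = γτ₀ = 6.7606 × 0.263 ns = 1.7780 ns
d = vΔt = 0.989c × 1.7780 ns = 2.9650×10^8 m/s × 1.7780×10^-9 s = 0.527 m

d ≈ 0.527 m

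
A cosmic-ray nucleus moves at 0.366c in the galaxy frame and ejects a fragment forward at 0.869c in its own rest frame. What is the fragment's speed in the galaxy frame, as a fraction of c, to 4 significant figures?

u ≈ 0.9370c

Compose boost 2: (0.869 + 0.366)/(1 + 0.869×0.366) = 1.235/1.31805 = 0.9370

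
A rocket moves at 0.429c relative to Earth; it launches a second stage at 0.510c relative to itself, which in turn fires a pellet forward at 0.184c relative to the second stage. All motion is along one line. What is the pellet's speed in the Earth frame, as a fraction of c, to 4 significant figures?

u ≈ 0.8359c

Compose boost 2: (0.510 + 0.429)/(1 + 0.510×0.429) = 0.9390/1.21879 = 0.770436
Compose boost 3: (0.184 + 0.770436)/(1 + 0.184×0.770436) = 0.954436/1.14176 = 0.8359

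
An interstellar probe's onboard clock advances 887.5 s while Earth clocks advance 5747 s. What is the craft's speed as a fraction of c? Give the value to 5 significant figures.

β ≈ 0.98800

γ = Δt/τ₀ = 5747/887.5 = 6.475493
β = √(1 − 1/γ²) = √(1 − 1/6.475493²) = 0.98800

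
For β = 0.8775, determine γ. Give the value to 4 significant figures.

γ ≈ 2.085

γ = 1/√(1 − β²) = 1/√(1 − 0.8775²) = 1/√(0.229994) = 2.085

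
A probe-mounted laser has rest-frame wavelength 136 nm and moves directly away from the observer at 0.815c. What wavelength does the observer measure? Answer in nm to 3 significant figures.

Relativistic Doppler: λ_obs = λ_src √((1+β)/(1−β))
= 136 × √(1.8150/0.18500) = 136 × 3.1322 = 426 nm

λ_obs ≈ 426 nm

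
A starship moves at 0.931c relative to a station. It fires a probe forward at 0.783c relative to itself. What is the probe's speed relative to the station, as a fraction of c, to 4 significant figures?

Relativistic velocity addition: u = (u' + v)/(1 + u'v/c²)
= (0.783 + 0.931)/(1 + 0.783×0.931) = 1.714/1.72897 = 0.9913

u ≈ 0.9913c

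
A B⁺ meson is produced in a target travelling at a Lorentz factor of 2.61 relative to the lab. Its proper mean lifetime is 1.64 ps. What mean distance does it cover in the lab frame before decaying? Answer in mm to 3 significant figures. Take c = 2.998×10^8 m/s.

d ≈ 1.19 mm

β = √(1 − 1/γ²) = √(1 − 1/2.61²) = 0.92369
Dilated lifetime: Δt = γτ₀ = 2.61 × 1.64 ps = 4.2804 ps
d = vΔt = 0.92369c × 4.2804 ps = 2.7692×10^8 m/s × 4.2804×10^-12 s = 1.19 mm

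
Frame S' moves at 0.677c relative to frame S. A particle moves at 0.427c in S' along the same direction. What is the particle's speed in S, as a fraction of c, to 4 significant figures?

u ≈ 0.8564c

Relativistic velocity addition: u = (u' + v)/(1 + u'v/c²)
= (0.427 + 0.677)/(1 + 0.427×0.677) = 1.104/1.28908 = 0.8564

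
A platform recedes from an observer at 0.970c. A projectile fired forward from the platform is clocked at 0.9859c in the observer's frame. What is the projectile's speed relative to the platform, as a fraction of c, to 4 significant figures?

Inverse velocity addition: u' = (u − v)/(1 − uv/c²)
= (0.9859 − 0.970)/(1 − 0.9859×0.970) = 0.01590/0.0436770 = 0.3640

u' ≈ 0.3640c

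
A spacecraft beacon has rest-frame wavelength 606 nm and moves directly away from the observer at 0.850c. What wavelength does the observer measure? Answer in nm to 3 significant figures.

Relativistic Doppler: λ_obs = λ_src √((1+β)/(1−β))
= 606 × √(1.8500/0.15000) = 606 × 3.5119 = 2130 nm

λ_obs ≈ 2130 nm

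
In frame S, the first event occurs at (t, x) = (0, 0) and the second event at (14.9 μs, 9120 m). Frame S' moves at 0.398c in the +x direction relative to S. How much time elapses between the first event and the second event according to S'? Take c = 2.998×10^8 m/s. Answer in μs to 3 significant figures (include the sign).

γ = 1/√(1 − 0.398²) = 1.0901
Δt' = γ(Δt − vΔx/c²) = 1.0901 × (14.9 μs − 0.398×9120 m / (2.998×10^8 m/s))
= 1.0901 × (2.7927 μs) = 3.04 μs

Δt' ≈ 3.04 μs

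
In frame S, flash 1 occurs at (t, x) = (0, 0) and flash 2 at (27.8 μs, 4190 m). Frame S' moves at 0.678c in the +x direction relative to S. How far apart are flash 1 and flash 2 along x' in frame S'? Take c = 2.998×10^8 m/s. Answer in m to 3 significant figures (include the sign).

Δx' ≈ -1990 m

γ = 1/√(1 − 0.678²) = 1.3604
Δx' = γ(Δx − vΔt) = 1.3604 × (4190 m − 0.678×(2.998×10^8 m/s)×27.8×10^-6 s)
= 1.3604 × (-1460.8 m) = -1990 m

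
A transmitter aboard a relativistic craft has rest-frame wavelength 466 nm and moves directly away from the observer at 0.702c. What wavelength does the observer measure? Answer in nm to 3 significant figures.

Relativistic Doppler: λ_obs = λ_src √((1+β)/(1−β))
= 466 × √(1.7020/0.29800) = 466 × 2.3899 = 1110 nm

λ_obs ≈ 1110 nm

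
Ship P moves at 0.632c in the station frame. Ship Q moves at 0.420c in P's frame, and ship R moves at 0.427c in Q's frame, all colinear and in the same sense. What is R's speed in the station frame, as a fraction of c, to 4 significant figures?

u ≈ 0.9287c

Compose boost 2: (0.420 + 0.632)/(1 + 0.420×0.632) = 1.052/1.26544 = 0.831331
Compose boost 3: (0.427 + 0.831331)/(1 + 0.427×0.831331) = 1.25833/1.35498 = 0.9287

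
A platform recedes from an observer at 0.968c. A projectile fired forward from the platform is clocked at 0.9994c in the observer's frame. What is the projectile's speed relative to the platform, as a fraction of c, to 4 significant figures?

Inverse velocity addition: u' = (u − v)/(1 − uv/c²)
= (0.9994 − 0.968)/(1 − 0.9994×0.968) = 0.03140/0.0325808 = 0.9638

u' ≈ 0.9638c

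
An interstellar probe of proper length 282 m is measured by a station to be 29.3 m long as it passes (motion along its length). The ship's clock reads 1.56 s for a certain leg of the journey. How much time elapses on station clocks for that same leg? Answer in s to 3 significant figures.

Length contraction ⇒ γ = L₀/L = 282/29.3 = 9.6246
Time dilation: Δt = γτ₀ = 9.6246 × 1.56 s = 15.0 s

Δt ≈ 15.0 s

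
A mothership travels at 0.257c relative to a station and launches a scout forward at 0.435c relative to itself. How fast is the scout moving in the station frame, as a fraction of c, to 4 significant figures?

u ≈ 0.6224c

Compose boost 2: (0.435 + 0.257)/(1 + 0.435×0.257) = 0.6920/1.11180 = 0.6224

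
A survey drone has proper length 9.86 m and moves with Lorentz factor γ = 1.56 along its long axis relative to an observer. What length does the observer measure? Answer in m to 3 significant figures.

L ≈ 6.32 m

γ = 1.56 (given)
Length contraction: L = L₀/γ = 9.86/1.56 = 6.32 m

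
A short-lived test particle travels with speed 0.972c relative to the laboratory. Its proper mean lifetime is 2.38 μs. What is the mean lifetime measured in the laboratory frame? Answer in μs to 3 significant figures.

Δt ≈ 10.1 μs

γ = 1/√(1 − 0.972²) = 4.2557
Time dilation: Δt = γτ₀ = 4.2557 × 2.38 μs = 10.1 μs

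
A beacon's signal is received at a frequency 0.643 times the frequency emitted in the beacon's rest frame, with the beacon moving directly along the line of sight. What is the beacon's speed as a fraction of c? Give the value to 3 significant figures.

β ≈ 0.415

f_obs/f_src = √((1−β)/(1+β)) = 0.643  ⇒  (1−β)/(1+β) = 0.41345
β = |1 − D²|/(1 + D²) = |1 − 0.41345|/(1 + 0.41345) = 0.415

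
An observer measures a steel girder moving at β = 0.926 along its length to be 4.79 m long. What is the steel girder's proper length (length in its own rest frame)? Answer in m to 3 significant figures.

γ = 1/√(1 − 0.926²) = 2.6488
L₀ = γL = 2.6488 × 4.79 = 12.7 m

L₀ ≈ 12.7 m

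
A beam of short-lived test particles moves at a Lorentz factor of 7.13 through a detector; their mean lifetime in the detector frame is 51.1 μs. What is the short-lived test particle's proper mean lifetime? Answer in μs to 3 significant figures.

γ = 7.13 (given)
Proper time: τ₀ = Δt/γ = 51.1/7.13 = 7.17 μs

τ₀ ≈ 7.17 μs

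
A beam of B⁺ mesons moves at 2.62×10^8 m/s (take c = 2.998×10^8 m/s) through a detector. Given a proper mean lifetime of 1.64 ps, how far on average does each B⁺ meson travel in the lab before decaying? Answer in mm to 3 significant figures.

d ≈ 0.884 mm

β = v/c = 2.62×10^8 / 2.998×10^8 = 0.87392
γ = 1/√(1 − 0.87392²) = 2.0573
Dilated lifetime: Δt = γτ₀ = 2.0573 × 1.64 ps = 3.3740 ps
d = vΔt = 0.87392c × 3.3740 ps = 2.6200×10^8 m/s × 3.3740×10^-12 s = 0.884 mm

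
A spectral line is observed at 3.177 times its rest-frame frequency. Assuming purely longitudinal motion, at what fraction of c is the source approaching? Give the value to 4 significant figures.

f_obs/f_src = √((1+β)/(1−β)) = 3.177  ⇒  (1+β)/(1−β) = 10.0933
β = |1 − D²|/(1 + D²) = |1 − 10.0933|/(1 + 10.0933) = 0.8197

β ≈ 0.8197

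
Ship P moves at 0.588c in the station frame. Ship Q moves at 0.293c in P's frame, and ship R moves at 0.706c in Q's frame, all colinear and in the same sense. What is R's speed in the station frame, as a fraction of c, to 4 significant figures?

Compose boost 2: (0.293 + 0.588)/(1 + 0.293×0.588) = 0.8810/1.17228 = 0.751524
Compose boost 3: (0.706 + 0.751524)/(1 + 0.706×0.751524) = 1.45752/1.53058 = 0.9523

u ≈ 0.9523c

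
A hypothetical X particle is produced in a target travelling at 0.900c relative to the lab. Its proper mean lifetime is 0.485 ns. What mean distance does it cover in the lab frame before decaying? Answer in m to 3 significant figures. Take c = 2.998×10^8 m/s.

d ≈ 0.300 m

γ = 1/√(1 − 0.900²) = 2.2942
Dilated lifetime: Δt = γτ₀ = 2.2942 × 0.485 ns = 1.1127 ns
d = vΔt = 0.900c × 1.1127 ns = 2.6982×10^8 m/s × 1.1127×10^-9 s = 0.300 m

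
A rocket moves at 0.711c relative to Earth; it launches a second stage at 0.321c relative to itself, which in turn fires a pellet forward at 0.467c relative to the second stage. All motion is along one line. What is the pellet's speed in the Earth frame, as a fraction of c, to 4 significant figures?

Compose boost 2: (0.321 + 0.711)/(1 + 0.321×0.711) = 1.032/1.22823 = 0.840233
Compose boost 3: (0.467 + 0.840233)/(1 + 0.467×0.840233) = 1.30723/1.39239 = 0.9388

u ≈ 0.9388c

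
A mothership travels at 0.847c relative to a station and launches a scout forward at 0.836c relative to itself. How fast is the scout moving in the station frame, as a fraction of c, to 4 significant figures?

Compose boost 2: (0.836 + 0.847)/(1 + 0.836×0.847) = 1.683/1.70809 = 0.9853

u ≈ 0.9853c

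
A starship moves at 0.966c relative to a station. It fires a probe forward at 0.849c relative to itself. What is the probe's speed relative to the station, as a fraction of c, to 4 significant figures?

u ≈ 0.9972c

Relativistic velocity addition: u = (u' + v)/(1 + u'v/c²)
= (0.849 + 0.966)/(1 + 0.849×0.966) = 1.815/1.82013 = 0.9972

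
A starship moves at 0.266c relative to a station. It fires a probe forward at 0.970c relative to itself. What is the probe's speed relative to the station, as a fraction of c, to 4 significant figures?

u ≈ 0.9825c

Relativistic velocity addition: u = (u' + v)/(1 + u'v/c²)
= (0.970 + 0.266)/(1 + 0.970×0.266) = 1.236/1.25802 = 0.9825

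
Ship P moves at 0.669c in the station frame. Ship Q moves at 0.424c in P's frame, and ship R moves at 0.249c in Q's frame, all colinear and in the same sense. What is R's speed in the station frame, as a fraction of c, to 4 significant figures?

u ≈ 0.9080c

Compose boost 2: (0.424 + 0.669)/(1 + 0.424×0.669) = 1.093/1.28366 = 0.851474
Compose boost 3: (0.249 + 0.851474)/(1 + 0.249×0.851474) = 1.10047/1.21202 = 0.9080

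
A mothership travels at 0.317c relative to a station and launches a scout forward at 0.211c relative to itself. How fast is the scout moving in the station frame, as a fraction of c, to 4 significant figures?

Compose boost 2: (0.211 + 0.317)/(1 + 0.211×0.317) = 0.5280/1.06689 = 0.4949

u ≈ 0.4949c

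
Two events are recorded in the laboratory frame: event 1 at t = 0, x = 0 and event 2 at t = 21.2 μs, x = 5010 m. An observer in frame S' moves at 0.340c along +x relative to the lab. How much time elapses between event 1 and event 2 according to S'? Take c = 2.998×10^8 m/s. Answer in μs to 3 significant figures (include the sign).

γ = 1/√(1 − 0.340²) = 1.0633
Δt' = γ(Δt − vΔx/c²) = 1.0633 × (21.2 μs − 0.340×5010 m / (2.998×10^8 m/s))
= 1.0633 × (15.518 μs) = 16.5 μs

Δt' ≈ 16.5 μs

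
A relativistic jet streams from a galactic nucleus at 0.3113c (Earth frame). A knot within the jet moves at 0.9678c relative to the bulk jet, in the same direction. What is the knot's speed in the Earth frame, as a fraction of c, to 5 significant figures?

Relativistic velocity addition: u = (u' + v)/(1 + u'v/c²)
= (0.9678 + 0.3113)/(1 + 0.9678×0.3113) = 1.2791/1.301276 = 0.98296

u ≈ 0.98296c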